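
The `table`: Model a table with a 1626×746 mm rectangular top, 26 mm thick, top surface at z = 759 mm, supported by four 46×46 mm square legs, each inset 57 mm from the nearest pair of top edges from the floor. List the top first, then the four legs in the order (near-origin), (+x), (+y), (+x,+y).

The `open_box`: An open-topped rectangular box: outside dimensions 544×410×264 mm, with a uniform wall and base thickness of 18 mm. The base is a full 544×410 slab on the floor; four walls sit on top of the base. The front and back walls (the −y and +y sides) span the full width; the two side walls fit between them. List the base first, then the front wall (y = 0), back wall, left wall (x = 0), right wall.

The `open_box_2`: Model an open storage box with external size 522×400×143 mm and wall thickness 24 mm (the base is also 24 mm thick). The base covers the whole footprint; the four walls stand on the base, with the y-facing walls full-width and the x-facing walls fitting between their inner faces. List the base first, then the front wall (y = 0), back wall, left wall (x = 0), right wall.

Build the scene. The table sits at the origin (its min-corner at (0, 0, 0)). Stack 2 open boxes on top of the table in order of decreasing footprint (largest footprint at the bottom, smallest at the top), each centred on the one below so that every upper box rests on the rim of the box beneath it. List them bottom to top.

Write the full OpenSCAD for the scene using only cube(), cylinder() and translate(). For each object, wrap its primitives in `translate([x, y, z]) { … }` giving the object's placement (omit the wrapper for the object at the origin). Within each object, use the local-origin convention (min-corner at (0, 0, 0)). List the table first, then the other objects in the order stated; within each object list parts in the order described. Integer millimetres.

translate([0, 0, 733]) cube([1626, 746, 26]);
translate([57, 57, 0]) cube([46, 46, 733]);
translate([1523, 57, 0]) cube([46, 46, 733]);
translate([57, 643, 0]) cube([46, 46, 733]);
translate([1523, 643, 0]) cube([46, 46, 733]);
translate([541, 168, 759]) {
  cube([544, 410, 18]);
  translate([0, 0, 18]) cube([544, 18, 246]);
  translate([0, 392, 18]) cube([544, 18, 246]);
  translate([0, 18, 18]) cube([18, 374, 246]);
  translate([526, 18, 18]) cube([18, 374, 246]);
}
translate([552, 173, 1023]) {
  cube([522, 400, 24]);
  translate([0, 0, 24]) cube([522, 24, 119]);
  translate([0, 376, 24]) cube([522, 24, 119]);
  translate([0, 24, 24]) cube([24, 352, 119]);
  translate([498, 24, 24]) cube([24, 352, 119]);
}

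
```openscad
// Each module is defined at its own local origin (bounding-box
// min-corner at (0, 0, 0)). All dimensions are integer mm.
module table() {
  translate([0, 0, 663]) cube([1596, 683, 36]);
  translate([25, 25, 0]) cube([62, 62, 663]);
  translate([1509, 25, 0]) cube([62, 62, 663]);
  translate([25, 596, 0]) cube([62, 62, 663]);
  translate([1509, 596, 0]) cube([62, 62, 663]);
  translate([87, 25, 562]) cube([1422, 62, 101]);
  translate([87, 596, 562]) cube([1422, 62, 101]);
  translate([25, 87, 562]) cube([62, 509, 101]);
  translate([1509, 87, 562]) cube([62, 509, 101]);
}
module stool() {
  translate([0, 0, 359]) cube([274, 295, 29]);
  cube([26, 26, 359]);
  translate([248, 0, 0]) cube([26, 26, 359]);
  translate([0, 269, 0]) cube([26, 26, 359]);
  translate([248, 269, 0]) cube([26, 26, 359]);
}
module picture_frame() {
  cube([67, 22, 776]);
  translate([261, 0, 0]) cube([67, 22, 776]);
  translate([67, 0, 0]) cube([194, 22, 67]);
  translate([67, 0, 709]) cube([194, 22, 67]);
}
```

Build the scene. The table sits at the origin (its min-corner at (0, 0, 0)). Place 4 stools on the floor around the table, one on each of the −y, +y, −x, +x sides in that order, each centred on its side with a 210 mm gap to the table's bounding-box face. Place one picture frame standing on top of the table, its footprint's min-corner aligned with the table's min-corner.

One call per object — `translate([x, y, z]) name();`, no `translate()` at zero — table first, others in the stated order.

table();
translate([661, -505, 0]) stool();
translate([661, 893, 0]) stool();
translate([-484, 194, 0]) stool();
translate([1806, 194, 0]) stool();
translate([0, 0, 699]) picture_frame();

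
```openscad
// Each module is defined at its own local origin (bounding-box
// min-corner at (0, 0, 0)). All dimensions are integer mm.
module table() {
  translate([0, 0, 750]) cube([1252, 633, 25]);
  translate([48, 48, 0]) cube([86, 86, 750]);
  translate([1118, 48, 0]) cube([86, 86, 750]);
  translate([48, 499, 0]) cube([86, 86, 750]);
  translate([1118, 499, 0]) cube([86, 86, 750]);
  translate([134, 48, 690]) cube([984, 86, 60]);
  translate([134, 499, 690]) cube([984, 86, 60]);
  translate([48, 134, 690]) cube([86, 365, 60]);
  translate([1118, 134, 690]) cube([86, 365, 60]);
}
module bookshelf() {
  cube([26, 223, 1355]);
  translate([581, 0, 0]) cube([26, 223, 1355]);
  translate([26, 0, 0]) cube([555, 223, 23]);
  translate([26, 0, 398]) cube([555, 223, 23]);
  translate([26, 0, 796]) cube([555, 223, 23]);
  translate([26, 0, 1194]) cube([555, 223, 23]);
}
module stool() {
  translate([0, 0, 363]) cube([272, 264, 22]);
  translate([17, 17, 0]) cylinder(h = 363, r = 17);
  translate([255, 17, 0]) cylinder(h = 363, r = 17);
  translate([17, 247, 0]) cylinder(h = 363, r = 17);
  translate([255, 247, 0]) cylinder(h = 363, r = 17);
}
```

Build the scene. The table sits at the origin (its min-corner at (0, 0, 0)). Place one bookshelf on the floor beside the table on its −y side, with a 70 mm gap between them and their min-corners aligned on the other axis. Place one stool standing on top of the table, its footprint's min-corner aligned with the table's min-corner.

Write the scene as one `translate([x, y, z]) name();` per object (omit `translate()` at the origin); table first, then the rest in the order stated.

table();
translate([0, -293, 0]) bookshelf();
translate([0, 0, 775]) stool();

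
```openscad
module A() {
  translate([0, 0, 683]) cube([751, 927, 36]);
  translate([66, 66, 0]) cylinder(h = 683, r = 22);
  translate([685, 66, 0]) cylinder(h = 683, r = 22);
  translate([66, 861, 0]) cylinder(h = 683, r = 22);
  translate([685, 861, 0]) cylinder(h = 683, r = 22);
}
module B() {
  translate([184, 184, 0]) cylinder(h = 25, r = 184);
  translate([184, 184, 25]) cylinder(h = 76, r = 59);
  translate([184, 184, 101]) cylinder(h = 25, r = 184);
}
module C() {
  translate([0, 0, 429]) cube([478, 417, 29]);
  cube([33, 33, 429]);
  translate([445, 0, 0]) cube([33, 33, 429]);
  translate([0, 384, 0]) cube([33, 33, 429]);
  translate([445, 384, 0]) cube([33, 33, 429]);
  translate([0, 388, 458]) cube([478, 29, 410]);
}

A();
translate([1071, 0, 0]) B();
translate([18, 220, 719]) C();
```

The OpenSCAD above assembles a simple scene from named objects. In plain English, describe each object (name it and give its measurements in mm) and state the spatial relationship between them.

A is a rectangular dining table. The top is 751×927×36 mm with its upper surface at z = 719 mm. It stands on four round legs of 44 mm diameter, each leg's bounding box inset 44 mm from the nearest pair of top edges, running from the floor to the underside of the top.

B is a spool: two coaxial disc flanges of radius 184 mm and thickness 25 mm, joined by a core cylinder of radius 59 mm and height 76 mm. The lower flange rests on z = 0 and the three cylinders share a vertical axis.

C is a chair: 478×417 mm seat, 29 mm thick, top at z = 458 mm, on four 33 mm square corner legs flush with the seat edges. A 29 mm thick backrest slab spans the full seat width, extending 410 mm above the seat top, its back face flush with the seat's +y edge.

The spool is on the floor beside the table on its +x side. The chair is on top of the table.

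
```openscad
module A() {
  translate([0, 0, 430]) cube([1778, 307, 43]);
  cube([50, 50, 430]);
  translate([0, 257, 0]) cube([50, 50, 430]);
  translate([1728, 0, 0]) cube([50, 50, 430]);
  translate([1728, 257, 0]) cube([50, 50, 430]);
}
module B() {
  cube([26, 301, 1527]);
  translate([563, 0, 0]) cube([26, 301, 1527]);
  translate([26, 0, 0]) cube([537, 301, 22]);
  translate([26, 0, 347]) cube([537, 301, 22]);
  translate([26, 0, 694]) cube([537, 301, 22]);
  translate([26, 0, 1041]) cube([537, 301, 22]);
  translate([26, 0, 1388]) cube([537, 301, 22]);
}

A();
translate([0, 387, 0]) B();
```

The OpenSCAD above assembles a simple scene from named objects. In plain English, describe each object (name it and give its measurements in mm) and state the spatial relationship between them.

A is a bench: a 1778×307 mm seat slab, 43 mm thick, top at z = 473 mm, on four 50×50 mm square legs flush with the seat corners and standing on z = 0.

B is a bookshelf 589 mm wide overall, 301 mm deep and 1527 mm tall. The two sides are 26 mm thick vertical panels. 5 horizontal shelves of 22 mm thickness span between the inner faces of the sides; the lowest shelf sits on the floor and shelves are stacked with a clear vertical gap of 325 mm between each pair.

The bookshelf is on the floor beside the bench on its +y side.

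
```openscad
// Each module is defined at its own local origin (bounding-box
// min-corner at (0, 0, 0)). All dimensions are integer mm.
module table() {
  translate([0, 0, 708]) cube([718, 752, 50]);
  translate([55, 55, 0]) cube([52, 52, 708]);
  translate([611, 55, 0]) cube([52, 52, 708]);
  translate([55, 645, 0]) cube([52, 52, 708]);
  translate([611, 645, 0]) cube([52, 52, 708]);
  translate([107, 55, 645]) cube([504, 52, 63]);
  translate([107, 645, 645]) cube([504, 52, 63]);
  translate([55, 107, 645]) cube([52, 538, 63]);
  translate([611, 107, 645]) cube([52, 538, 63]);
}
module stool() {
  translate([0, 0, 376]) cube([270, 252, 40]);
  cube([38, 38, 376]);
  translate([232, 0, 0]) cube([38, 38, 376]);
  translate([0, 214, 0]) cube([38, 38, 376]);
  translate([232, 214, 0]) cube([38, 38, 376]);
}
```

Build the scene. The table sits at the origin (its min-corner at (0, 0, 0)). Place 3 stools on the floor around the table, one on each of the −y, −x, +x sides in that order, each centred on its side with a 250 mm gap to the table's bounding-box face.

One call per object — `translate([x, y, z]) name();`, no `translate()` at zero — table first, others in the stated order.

table();
translate([224, -502, 0]) stool();
translate([-520, 250, 0]) stool();
translate([968, 250, 0]) stool();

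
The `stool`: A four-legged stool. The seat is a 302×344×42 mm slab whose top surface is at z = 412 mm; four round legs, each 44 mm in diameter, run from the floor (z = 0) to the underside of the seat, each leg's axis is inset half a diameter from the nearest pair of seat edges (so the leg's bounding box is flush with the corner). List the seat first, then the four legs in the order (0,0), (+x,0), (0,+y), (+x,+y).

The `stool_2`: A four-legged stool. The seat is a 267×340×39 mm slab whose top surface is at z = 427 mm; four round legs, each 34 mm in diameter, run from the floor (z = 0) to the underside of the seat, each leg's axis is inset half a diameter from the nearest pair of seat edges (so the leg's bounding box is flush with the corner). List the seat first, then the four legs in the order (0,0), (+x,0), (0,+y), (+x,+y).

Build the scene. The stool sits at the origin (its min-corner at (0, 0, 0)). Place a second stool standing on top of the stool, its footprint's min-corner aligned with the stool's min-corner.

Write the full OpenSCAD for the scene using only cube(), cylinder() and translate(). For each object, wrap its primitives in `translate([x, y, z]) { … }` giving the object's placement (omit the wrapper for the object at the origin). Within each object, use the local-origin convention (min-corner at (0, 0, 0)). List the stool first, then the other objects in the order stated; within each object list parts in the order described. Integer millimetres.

translate([0, 0, 370]) cube([302, 344, 42]);
translate([22, 22, 0]) cylinder(h = 370, r = 22);
translate([280, 22, 0]) cylinder(h = 370, r = 22);
translate([22, 322, 0]) cylinder(h = 370, r = 22);
translate([280, 322, 0]) cylinder(h = 370, r = 22);
translate([0, 0, 412]) {
  translate([0, 0, 388]) cube([267, 340, 39]);
  translate([17, 17, 0]) cylinder(h = 388, r = 17);
  translate([250, 17, 0]) cylinder(h = 388, r = 17);
  translate([17, 323, 0]) cylinder(h = 388, r = 17);
  translate([250, 323, 0]) cylinder(h = 388, r = 17);
}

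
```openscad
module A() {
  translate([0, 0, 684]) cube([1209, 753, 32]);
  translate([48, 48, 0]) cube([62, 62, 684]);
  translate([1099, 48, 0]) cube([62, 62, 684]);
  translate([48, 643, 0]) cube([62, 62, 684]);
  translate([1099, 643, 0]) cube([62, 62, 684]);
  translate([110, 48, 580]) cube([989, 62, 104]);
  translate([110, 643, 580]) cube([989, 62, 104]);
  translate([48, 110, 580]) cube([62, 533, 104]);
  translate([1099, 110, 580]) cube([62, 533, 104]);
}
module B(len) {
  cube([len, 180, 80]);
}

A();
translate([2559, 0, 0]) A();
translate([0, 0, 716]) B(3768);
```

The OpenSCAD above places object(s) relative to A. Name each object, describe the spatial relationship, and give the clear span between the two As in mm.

Second table starts at x = 2559; first ends at x = 1209; clear span = 2559 − 1209 = 1350 mm.

A is a table. B is a beam. A beam spans the tops of two tables. The clear span between the two tables is 1350 mm.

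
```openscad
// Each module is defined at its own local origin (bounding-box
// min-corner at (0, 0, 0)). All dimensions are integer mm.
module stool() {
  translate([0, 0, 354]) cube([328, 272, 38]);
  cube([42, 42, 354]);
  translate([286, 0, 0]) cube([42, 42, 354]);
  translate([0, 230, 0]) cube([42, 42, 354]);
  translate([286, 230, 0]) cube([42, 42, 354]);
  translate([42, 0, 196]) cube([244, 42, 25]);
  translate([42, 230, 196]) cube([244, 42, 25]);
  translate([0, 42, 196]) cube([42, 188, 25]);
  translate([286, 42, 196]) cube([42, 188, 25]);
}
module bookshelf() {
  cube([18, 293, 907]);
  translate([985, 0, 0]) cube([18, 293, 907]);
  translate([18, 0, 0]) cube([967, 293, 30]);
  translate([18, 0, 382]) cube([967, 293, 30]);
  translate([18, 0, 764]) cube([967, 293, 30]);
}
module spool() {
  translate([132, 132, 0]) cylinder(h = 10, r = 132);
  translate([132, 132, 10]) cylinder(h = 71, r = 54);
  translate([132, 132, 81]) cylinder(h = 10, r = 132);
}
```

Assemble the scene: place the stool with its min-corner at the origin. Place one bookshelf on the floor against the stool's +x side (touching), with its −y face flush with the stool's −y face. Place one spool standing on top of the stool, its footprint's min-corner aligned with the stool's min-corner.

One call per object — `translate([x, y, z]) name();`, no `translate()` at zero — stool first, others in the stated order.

stool();
translate([328, 0, 0]) bookshelf();
translate([0, 0, 392]) spool();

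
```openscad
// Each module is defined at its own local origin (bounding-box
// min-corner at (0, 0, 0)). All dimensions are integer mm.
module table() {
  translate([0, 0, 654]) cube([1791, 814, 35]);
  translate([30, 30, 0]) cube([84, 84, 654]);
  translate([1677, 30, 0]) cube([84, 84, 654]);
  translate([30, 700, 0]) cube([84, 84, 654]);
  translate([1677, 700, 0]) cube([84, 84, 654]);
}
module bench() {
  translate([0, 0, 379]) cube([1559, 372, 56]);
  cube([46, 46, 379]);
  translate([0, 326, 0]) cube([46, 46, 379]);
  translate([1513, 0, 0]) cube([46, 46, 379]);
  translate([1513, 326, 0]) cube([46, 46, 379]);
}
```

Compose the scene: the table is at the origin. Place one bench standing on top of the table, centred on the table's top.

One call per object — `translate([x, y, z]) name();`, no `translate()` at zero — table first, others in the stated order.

table();
translate([116, 221, 689]) bench();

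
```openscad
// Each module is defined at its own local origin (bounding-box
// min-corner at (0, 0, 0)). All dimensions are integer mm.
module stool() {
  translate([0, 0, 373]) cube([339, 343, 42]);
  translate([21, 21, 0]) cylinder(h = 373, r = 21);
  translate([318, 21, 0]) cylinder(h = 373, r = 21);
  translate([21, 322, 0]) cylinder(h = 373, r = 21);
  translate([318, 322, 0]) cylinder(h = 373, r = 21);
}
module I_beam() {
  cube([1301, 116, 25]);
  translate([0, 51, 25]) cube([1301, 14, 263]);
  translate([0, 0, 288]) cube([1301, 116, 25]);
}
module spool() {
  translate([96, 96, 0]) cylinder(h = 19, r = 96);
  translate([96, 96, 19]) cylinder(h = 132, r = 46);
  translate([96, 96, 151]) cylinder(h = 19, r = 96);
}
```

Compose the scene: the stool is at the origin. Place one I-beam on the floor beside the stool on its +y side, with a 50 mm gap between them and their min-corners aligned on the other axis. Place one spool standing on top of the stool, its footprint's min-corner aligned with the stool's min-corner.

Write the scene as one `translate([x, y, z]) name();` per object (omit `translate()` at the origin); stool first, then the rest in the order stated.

stool();
translate([0, 393, 0]) I_beam();
translate([0, 0, 415]) spool();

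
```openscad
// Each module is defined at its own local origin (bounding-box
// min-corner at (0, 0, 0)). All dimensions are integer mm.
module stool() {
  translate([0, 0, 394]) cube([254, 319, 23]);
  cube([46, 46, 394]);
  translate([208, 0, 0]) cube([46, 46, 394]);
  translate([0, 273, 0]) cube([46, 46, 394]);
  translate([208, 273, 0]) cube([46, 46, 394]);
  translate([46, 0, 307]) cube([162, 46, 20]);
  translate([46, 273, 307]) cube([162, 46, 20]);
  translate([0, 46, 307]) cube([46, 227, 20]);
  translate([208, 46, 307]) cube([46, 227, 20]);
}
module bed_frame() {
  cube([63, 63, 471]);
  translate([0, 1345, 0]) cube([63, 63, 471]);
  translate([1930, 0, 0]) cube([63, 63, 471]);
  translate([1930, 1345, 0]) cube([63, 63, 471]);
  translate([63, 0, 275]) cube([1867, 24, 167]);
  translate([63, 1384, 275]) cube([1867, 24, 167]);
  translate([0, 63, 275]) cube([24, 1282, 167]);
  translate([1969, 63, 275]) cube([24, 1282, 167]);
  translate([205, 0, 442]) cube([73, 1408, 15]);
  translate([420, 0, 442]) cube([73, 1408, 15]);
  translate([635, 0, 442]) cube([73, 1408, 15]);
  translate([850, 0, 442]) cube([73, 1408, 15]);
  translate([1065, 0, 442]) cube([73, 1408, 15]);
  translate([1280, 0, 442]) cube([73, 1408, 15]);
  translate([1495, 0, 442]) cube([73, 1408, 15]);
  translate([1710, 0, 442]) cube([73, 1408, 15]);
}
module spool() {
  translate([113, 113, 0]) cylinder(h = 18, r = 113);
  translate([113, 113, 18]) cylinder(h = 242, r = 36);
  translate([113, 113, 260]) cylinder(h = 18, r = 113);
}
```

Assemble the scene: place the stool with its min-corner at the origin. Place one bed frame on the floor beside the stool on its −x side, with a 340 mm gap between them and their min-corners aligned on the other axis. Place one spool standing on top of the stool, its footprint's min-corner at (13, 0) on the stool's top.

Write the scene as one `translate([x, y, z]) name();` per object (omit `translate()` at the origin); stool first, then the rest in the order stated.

stool();
translate([-2333, 0, 0]) bed_frame();
translate([13, 0, 417]) spool();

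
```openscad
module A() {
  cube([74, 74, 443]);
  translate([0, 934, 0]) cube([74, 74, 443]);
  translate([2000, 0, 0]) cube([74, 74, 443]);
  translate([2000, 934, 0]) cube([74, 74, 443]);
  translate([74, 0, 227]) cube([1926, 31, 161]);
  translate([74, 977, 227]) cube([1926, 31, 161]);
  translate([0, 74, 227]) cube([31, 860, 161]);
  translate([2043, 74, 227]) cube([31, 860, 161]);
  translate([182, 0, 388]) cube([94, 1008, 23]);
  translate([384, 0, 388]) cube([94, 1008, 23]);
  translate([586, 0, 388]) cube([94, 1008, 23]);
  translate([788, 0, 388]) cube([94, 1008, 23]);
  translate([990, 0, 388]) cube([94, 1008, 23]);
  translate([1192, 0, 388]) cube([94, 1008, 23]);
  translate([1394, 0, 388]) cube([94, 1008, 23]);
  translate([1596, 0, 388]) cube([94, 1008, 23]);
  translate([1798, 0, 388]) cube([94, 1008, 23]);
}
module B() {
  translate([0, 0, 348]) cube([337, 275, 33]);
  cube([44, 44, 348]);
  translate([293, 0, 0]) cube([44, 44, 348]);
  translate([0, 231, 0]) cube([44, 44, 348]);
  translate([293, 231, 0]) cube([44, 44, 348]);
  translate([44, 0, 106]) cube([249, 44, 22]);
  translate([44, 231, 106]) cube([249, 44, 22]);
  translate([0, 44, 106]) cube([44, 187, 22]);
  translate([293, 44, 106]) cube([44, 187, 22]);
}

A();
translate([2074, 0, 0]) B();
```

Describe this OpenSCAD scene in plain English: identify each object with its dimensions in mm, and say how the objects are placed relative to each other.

A is a bed frame 2074 mm long (x) by 1008 mm wide (y). Four 74×74 mm corner posts, 443 mm tall, at the corners of the footprint. Four rails of 31 mm thickness and 161 mm height run between adjacent posts with their undersides at z = 227 mm, their outer faces flush with the outside of the frame (the two x-running rails run between the posts' inner faces; the two y-running rails run between the posts' inner faces). 9 slats, each 94 mm wide (x) and 23 mm thick, lie across the top of the two x-running rails, running the full 1008 mm width of the frame in y; the slats are evenly spaced along x between the inner faces of the end posts with equal gaps (rounded down to the nearest mm) at the −x end and between each pair — any rounding remainder accumulates at the +x end.

B is a four-legged stool. The seat is 337×275 mm, 33 mm thick, top at z = 381 mm. It stands on four square legs, each 44×44 mm in cross-section, from z = 0 to the seat underside, each flush with a corner of the seat. Four stretchers, 44 mm wide and 22 mm tall, connect adjacent legs with their undersides at z = 106 mm, each running between the inner faces of the legs it joins and aligned with the legs' outer faces on the other axis.

The stool is against the bed frame's +x side, with their −y faces flush.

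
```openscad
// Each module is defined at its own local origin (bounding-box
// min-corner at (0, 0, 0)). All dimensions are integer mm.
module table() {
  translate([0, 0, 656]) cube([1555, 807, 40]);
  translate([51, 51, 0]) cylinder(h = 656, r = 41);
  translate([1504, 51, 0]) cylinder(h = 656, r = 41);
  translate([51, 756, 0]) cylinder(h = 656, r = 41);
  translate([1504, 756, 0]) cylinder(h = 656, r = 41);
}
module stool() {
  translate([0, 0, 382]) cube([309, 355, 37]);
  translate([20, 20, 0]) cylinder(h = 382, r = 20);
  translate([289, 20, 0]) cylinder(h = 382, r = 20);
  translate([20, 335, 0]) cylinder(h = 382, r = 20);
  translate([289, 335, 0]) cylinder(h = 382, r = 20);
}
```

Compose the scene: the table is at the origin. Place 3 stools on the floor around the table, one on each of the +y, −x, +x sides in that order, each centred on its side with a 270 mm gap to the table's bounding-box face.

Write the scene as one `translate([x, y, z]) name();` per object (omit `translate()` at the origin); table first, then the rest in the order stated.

table();
translate([623, 1077, 0]) stool();
translate([-579, 226, 0]) stool();
translate([1825, 226, 0]) stool();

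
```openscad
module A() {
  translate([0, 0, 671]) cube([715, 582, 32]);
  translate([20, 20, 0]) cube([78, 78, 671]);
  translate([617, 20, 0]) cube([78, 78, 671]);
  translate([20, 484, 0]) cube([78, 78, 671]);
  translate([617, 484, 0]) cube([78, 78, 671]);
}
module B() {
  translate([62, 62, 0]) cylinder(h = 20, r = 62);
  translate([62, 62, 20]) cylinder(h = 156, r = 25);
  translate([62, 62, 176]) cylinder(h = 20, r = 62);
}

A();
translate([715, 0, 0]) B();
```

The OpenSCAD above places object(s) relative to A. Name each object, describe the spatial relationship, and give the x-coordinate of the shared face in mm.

A is a table. B is a spool. The spool is against the table's +x side, with their −y faces flush. The x-coordinate of the shared face is 715 mm.

The table's +x face and the spool's −x face are both at x = 715 mm.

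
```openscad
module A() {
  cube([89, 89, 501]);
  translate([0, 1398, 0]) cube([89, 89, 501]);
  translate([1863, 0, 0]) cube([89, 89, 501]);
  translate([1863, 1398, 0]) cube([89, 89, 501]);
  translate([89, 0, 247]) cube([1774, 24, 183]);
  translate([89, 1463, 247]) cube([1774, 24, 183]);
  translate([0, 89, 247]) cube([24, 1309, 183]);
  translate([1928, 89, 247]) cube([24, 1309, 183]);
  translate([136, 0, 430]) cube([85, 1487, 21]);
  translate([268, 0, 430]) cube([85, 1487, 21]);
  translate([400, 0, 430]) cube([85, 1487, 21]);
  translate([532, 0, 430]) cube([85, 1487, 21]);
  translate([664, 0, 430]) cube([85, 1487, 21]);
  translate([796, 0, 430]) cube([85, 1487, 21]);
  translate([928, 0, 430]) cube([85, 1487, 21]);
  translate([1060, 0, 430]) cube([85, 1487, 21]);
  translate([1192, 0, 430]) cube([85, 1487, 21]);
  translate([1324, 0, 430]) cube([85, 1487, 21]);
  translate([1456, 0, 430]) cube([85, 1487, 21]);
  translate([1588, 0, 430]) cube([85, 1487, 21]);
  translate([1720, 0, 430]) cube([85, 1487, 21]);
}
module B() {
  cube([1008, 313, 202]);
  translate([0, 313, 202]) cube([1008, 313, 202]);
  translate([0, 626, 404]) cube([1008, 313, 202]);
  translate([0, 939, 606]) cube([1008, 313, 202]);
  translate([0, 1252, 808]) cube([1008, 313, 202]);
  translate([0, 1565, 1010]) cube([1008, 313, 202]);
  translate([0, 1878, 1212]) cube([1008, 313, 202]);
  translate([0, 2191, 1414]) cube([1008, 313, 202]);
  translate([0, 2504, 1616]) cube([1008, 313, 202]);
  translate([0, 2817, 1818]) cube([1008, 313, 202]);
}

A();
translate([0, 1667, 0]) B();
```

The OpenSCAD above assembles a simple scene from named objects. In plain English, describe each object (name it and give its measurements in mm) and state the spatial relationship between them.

A is a bed frame 1952 mm long (x) by 1487 mm wide (y). Four 89×89 mm corner posts, 501 mm tall, at the corners of the footprint. Four rails of 24 mm thickness and 183 mm height run between adjacent posts with their undersides at z = 247 mm, their outer faces flush with the outside of the frame (the two x-running rails run between the posts' inner faces; the two y-running rails run between the posts' inner faces). 13 slats, each 85 mm wide (x) and 21 mm thick, lie across the top of the two x-running rails, running the full 1487 mm width of the frame in y; the slats are evenly spaced along x between the inner faces of the end posts with equal gaps (rounded down to the nearest mm) at the −x end and between each pair — any rounding remainder accumulates at the +x end.

B is a straight staircase of 10 solid steps. Each step is 1008 mm wide (x), 313 mm deep (y, the going) and 202 mm tall (the rise). The first step rests on the floor; each subsequent step sits one going further in +y and one rise higher in +z, directly behind and above the previous step with no overlap.

The staircase is on the floor beside the bed frame on its +y side.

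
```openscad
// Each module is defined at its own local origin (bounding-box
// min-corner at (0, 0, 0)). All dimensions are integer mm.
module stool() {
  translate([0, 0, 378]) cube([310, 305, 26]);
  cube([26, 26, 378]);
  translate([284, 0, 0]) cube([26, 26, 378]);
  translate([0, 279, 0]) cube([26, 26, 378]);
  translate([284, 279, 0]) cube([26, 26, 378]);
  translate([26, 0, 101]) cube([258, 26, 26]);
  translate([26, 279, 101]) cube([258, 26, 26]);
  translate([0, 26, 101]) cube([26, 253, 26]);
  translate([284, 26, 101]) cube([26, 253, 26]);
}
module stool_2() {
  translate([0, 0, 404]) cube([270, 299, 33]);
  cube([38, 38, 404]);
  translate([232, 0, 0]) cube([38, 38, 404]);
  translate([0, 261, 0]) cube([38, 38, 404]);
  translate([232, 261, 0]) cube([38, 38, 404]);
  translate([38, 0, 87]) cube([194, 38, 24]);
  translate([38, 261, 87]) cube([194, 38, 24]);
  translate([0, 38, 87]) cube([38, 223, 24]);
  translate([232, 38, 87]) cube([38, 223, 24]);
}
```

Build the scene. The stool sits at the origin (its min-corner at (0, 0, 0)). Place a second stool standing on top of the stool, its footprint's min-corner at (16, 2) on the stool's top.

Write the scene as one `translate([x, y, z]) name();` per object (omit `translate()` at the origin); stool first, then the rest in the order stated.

stool();
translate([16, 2, 404]) stool_2();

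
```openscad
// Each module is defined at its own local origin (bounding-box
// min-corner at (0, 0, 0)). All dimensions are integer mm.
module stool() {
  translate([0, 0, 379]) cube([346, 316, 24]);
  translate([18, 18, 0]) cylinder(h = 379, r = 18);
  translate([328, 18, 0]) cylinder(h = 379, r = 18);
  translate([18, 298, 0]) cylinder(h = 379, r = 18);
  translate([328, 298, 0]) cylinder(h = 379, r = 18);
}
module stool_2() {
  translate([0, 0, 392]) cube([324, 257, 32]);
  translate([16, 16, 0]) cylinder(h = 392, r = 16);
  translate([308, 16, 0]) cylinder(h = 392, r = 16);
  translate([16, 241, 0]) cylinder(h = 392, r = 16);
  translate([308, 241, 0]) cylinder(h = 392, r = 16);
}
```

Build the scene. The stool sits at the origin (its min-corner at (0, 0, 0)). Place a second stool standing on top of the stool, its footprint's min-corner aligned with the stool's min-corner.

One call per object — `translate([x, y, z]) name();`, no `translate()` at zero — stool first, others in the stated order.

stool();
translate([0, 0, 403]) stool_2();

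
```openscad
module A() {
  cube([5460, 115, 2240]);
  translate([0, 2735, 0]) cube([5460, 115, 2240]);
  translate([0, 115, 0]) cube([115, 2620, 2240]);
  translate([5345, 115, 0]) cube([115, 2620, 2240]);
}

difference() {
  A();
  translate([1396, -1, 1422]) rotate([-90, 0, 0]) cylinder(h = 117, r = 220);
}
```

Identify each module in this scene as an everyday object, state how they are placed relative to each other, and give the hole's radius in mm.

A is a house frame. The house frame has a circular hole through its front wall. The hole's radius is 220 mm.

The subtracted cylinder has r = 220 mm.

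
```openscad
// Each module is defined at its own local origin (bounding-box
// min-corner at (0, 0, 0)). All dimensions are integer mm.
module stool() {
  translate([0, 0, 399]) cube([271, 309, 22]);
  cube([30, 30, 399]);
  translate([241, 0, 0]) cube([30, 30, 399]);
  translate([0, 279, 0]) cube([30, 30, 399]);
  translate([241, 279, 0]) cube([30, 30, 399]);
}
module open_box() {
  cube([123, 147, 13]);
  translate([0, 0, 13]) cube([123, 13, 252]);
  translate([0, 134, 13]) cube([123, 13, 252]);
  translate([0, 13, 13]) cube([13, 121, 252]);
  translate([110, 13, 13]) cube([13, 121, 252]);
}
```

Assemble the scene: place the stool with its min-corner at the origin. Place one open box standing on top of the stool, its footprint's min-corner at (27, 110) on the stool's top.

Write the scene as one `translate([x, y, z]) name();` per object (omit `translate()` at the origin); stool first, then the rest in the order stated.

stool();
translate([27, 110, 421]) open_box();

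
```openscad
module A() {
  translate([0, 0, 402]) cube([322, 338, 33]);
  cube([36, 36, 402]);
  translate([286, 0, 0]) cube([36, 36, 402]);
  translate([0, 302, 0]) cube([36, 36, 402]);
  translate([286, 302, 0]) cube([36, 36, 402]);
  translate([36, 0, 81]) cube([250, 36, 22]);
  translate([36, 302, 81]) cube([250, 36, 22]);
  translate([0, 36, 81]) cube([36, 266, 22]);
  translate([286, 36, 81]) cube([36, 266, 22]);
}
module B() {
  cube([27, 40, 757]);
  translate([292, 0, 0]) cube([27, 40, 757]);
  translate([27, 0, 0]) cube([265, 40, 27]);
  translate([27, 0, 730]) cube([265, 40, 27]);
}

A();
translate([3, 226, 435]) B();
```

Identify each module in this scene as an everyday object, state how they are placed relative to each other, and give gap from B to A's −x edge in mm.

A is a stool. B is a picture frame. The picture frame is on top of the stool. The gap from the picture frame to the stool's −x edge is 3 mm.

The picture frame's min-x is at 3; the stool's min-x is 0; gap = 3 mm.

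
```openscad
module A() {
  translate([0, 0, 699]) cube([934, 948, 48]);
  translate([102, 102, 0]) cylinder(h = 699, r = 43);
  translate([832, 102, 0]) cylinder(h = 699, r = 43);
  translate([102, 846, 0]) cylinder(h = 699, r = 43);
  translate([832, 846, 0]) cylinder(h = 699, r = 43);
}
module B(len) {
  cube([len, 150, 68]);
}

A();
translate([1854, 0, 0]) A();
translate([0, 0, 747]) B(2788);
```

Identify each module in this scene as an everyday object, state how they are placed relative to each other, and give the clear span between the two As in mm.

A is a table. B is a beam. A beam spans the tops of two tables. The clear span between the two tables is 920 mm.

Second table starts at x = 1854; first ends at x = 934; clear span = 1854 − 934 = 920 mm.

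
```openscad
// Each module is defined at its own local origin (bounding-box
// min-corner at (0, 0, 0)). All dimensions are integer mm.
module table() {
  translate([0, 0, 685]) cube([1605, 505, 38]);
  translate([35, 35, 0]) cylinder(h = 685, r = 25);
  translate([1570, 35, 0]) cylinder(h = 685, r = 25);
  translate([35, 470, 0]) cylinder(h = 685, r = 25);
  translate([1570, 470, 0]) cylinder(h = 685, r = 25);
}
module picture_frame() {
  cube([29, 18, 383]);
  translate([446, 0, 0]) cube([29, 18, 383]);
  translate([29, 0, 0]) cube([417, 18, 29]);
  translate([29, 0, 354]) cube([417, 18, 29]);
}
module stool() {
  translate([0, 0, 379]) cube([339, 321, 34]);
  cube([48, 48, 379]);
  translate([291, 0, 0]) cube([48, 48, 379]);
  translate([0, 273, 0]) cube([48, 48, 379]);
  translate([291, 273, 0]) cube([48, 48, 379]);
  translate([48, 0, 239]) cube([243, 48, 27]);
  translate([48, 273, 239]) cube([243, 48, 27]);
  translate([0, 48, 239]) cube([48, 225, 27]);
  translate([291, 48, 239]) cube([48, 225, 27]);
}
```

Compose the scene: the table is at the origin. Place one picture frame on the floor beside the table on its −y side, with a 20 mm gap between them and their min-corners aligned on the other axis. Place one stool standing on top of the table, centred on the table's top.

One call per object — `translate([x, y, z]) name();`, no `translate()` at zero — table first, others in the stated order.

table();
translate([0, -38, 0]) picture_frame();
translate([633, 92, 723]) stool();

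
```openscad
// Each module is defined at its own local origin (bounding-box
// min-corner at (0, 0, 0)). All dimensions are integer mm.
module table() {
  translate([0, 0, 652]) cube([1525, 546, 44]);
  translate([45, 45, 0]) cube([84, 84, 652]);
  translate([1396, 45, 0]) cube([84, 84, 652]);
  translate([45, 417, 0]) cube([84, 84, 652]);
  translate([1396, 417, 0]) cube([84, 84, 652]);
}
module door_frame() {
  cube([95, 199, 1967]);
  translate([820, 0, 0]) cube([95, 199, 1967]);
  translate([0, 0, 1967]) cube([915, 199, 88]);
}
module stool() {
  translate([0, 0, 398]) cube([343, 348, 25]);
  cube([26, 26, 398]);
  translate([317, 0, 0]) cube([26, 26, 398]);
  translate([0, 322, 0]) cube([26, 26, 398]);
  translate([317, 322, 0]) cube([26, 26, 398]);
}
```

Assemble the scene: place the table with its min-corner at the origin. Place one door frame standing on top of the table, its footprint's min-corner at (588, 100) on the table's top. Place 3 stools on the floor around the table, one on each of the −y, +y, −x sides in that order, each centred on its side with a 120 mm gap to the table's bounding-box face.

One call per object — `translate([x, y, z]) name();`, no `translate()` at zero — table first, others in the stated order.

table();
translate([588, 100, 696]) door_frame();
translate([591, -468, 0]) stool();
translate([591, 666, 0]) stool();
translate([-463, 99, 0]) stool();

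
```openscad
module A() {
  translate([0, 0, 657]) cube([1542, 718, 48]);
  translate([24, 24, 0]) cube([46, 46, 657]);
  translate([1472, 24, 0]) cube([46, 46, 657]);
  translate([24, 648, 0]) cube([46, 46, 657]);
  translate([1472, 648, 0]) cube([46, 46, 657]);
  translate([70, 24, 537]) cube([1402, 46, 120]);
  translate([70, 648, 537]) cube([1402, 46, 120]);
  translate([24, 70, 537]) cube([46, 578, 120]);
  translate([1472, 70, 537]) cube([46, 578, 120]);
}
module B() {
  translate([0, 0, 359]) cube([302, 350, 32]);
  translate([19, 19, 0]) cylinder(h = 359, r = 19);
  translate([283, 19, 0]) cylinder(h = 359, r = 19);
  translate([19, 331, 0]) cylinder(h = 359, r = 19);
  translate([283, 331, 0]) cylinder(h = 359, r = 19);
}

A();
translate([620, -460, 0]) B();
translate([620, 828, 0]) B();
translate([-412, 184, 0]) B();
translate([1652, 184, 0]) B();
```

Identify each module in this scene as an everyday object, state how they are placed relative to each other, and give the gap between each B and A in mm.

Each stool's nearest face is 110 mm from the table's bounding box.

A is a table. B is a stool. Four stools sit around the table at the −y, +y, −x, +x sides. The gap between each stool and the table is 110 mm.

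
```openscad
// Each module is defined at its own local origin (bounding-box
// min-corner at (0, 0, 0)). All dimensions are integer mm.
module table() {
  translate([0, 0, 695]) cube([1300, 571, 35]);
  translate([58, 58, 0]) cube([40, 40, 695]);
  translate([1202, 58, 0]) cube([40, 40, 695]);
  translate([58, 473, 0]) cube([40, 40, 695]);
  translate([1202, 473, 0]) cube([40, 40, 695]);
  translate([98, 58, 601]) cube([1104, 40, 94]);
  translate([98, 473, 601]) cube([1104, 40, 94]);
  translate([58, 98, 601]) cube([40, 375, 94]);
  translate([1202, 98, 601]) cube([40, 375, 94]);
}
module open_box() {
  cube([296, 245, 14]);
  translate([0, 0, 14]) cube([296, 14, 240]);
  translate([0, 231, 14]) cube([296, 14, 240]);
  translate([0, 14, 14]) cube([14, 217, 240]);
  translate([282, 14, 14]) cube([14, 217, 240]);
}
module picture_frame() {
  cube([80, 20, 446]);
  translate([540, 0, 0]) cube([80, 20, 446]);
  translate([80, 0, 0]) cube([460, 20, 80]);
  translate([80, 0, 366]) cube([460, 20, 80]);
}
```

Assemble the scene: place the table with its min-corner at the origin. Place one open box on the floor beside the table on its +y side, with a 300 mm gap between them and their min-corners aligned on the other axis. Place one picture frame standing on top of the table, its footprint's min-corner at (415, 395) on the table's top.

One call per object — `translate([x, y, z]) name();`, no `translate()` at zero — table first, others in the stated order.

table();
translate([0, 871, 0]) open_box();
translate([415, 395, 730]) picture_frame();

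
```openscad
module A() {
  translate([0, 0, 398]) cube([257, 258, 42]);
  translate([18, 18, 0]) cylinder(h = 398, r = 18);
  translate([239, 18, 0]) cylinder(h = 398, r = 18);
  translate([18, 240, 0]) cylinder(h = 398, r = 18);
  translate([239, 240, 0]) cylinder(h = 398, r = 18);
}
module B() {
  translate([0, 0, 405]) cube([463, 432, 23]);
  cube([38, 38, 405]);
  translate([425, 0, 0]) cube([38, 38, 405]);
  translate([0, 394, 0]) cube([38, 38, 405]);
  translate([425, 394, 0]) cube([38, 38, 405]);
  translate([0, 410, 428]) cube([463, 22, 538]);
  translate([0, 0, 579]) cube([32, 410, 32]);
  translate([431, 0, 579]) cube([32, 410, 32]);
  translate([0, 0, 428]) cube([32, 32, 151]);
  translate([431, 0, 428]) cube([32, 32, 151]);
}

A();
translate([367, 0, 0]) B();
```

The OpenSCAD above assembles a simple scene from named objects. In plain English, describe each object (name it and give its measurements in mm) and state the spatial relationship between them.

A is a four-legged stool. The seat is 257×258 mm, 42 mm thick, top at z = 440 mm. It stands on four round legs, each 36 mm in diameter, from z = 0 to the seat underside, each leg's axis is inset half a diameter from the nearest pair of seat edges (so the leg's bounding box is flush with the corner).

B is a chair. The seat is a 463×432×23 mm slab with its top at z = 428 mm, on four 38×38 mm corner legs (flush with the seat edges, standing on z = 0). A flat backrest 22 mm thick, 538 mm tall, spans the full seat width and rises from the seat top along its +y edge, rear face flush with the rear of the seat. Two armrests of 32×32 mm section run along each side from the seat's front edge to the front of the backrest, top faces 183 mm above the seat top and outer faces flush with the seat's x-edges; a 32×32 mm post under the front of each armrest stands on the seat at the front corner.

The chair is on the floor beside the stool on its +x side.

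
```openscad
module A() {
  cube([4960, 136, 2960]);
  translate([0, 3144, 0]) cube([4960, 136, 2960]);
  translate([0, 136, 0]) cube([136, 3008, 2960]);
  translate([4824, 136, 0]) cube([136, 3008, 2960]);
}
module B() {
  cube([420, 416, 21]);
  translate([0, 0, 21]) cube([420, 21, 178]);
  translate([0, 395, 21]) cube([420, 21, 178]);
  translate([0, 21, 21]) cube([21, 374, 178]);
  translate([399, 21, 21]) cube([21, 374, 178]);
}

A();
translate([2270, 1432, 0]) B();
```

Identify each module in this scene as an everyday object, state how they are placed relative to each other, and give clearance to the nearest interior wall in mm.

Clearances: x = 2134, y = 1296; minimum 1296 mm.

A is a house frame. B is an open box. The open box sits inside the house frame, centred. The clearance to the nearest interior wall is 1296 mm.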